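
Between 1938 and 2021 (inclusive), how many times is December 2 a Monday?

Track December 2's weekday year by year (advancing +1, or +2 across a Feb 29):
  1938: Fri  1939: Sat (+1)  1940: Mon (+2) ✓  1941: Tue (+1)  1942: Wed (+1)
  1943: Thu (+1)  1944: Sat (+2)  1945: Sun (+1)  1946: Mon (+1) ✓  1947: Tue (+1)
  1948: Thu (+2)  1949: Fri (+1)  1950: Sat (+1)  1951: Sun (+1)  … (56 more years) …
  2008: Tue (+2)  2009: Wed (+1)  2010: Thu (+1)  2011: Fri (+1)  2012: Sun (+2)
  2013: Mon (+1) ✓  2014: Tue (+1)  2015: Wed (+1)  2016: Fri (+2)  2017: Sat (+1)
  2018: Sun (+1)  2019: Mon (+1) ✓  2020: Wed (+2)  2021: Thu (+1)
Monday years: 1940, 1946, 1957, 1963, 1968, 1974, 1985, 1991, 1996, 2002, 2013, 2019 — 12 in total.

12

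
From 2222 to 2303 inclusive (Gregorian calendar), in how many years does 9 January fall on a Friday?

Track 9 January's weekday year by year (advancing +1, or +2 across a Feb 29):
  2222: Wed  2223: Thu (+1)  2224: Fri (+1) ✓  2225: Sun (+2)  2226: Mon (+1)
  2227: Tue (+1)  2228: Wed (+1)  2229: Fri (+2) ✓  2230: Sat (+1)  2231: Sun (+1)
  2232: Mon (+1)  2233: Wed (+2)  2234: Thu (+1)  2235: Fri (+1) ✓  … (54 more years) …
  2290: Thu (+1)  2291: Fri (+1) ✓  2292: Sat (+1)  2293: Mon (+2)  2294: Tue (+1)
  2295: Wed (+1)  2296: Thu (+1)  2297: Sat (+2)  2298: Sun (+1)  2299: Mon (+1)
  2300: Tue (+1)  2301: Wed (+1)  2302: Thu (+1)  2303: Fri (+1) ✓
Friday years: 2224, 2229, 2235, 2246, 2252, 2257, 2263, 2274, 2280, 2285, 2291, 2303 — 12 in total.

12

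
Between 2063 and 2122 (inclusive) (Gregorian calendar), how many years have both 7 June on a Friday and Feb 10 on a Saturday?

2

Check each year's weekday for 7 June and Feb 10:
  2063: Thu/Sat  2064: Sat/Sun  2065: Sun/Tue  2066: Mon/Wed  2067: Tue/Thu  2068: Thu/Fri  2069: Fri/Sun  2070: Sat/Mon  2071: Sun/Tue  2072: Tue/Wed  2073: Wed/Fri  2074: Thu/Sat  2075: Fri/Sun  2076: Sun/Mon  …(32 more)…  2109: Fri/Sun  2110: Sat/Mon  2111: Sun/Tue  2112: Tue/Wed  2113: Wed/Fri  2114: Thu/Sat  2115: Fri/Sun  2116: Sun/Mon  2117: Mon/Wed  2118: Tue/Thu  2119: Wed/Fri  2120: Fri/Sat ✓  2121: Sat/Mon  2122: Sun/Tue
Both conditions hold in: 2080, 2120 — 2.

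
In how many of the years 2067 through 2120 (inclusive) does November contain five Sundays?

November has 30 days; it has five Sundays when Sunday falls among the first (month-length − 28) days — i.e. when November 1 is one of Sunday/Saturday.
November 1 by year: 2067:Tue 2068:Thu 2069:Fri 2070:Sat✓ 2071:Sun✓ 2072:Tue 2073:Wed 2074:Thu 2075:Fri 2076:Sun✓ 2077:Mon 2078:Tue 2079:Wed 2080:Fri 2081:Sat✓ …(24 more)… 2106:Mon 2107:Tue 2108:Thu 2109:Fri 2110:Sat✓ 2111:Sun✓ 2112:Tue 2113:Wed 2114:Thu 2115:Fri 2116:Sun✓ 2117:Mon 2118:Tue 2119:Wed 2120:Fri
Years with five Sundays: 2070, 2071, 2076, 2081, 2082, 2087, 2092, 2093, 2098, 2099, 2104, 2105, 2110, 2111, 2116 → 15.

15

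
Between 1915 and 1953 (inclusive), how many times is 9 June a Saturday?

Track 9 June's weekday year by year (advancing +1, or +2 across a Feb 29):
  1915: Wed  1916: Fri (+2)  1917: Sat (+1) ✓  1918: Sun (+1)  1919: Mon (+1)
  1920: Wed (+2)  1921: Thu (+1)  1922: Fri (+1)  1923: Sat (+1) ✓  1924: Mon (+2)
  1925: Tue (+1)  1926: Wed (+1)  1927: Thu (+1)  1928: Sat (+2) ✓  … (11 more years) …
  1940: Sun (+2)  1941: Mon (+1)  1942: Tue (+1)  1943: Wed (+1)  1944: Fri (+2)
  1945: Sat (+1) ✓  1946: Sun (+1)  1947: Mon (+1)  1948: Wed (+2)  1949: Thu (+1)
  1950: Fri (+1)  1951: Sat (+1) ✓  1952: Mon (+2)  1953: Tue (+1)
Saturday years: 1917, 1923, 1928, 1934, 1945, 1951 — 6 in total.

6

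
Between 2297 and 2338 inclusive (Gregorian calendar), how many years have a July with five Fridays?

July has 31 days; it has five Fridays when Friday falls among the first (month-length − 28) days — i.e. when July 1 is one of Friday/Thursday/Wednesday.
July 1 by year: 2297:Thu✓ 2298:Fri✓ 2299:Sat 2300:Sun 2301:Mon 2302:Tue 2303:Wed✓ 2304:Fri✓ 2305:Sat 2306:Sun 2307:Mon 2308:Wed✓ 2309:Thu✓ 2310:Fri✓ 2311:Sat …(12 more)… 2324:Tue 2325:Wed✓ 2326:Thu✓ 2327:Fri✓ 2328:Sun 2329:Mon 2330:Tue 2331:Wed✓ 2332:Fri✓ 2333:Sat 2334:Sun 2335:Mon 2336:Wed✓ 2337:Thu✓ 2338:Fri✓
Years with five Fridays: 2297, 2298, 2303, 2304, 2308, 2309, 2310, 2314, 2315, 2320, 2321, 2325, 2326, 2327, 2331, 2332, 2336, 2337, 2338 → 19.

19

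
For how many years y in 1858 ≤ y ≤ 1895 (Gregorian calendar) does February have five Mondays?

February has 28 days (29 in leap years); it has five Mondays when Monday falls among the first (month-length − 28) days — i.e. when February 1 is Monday in a leap year (never in a common year).
February 1 by year: 1858:Mon 1859:Tue 1860:Wed 1861:Fri 1862:Sat 1863:Sun 1864:Mon✓ 1865:Wed 1866:Thu 1867:Fri 1868:Sat 1869:Mon 1870:Tue 1871:Wed 1872:Thu …(8 more)… 1881:Tue 1882:Wed 1883:Thu 1884:Fri 1885:Sun 1886:Mon 1887:Tue 1888:Wed 1889:Fri 1890:Sat 1891:Sun 1892:Mon✓ 1893:Wed 1894:Thu 1895:Fri
Years with five Mondays: 1864, 1892 → 2.

2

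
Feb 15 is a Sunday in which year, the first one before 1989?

From one year to the next, a fixed date's weekday advances by 1, or by 2 when a Feb 29 lies between the two dates.
1989: February 15 is Wednesday.
1988: Monday (−2)
1987: Sunday (−1)
Feb 15 falls on a Sunday in 1987.

1987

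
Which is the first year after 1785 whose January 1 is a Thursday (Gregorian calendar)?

Jan 1 advances by 2 weekdays after a leap year and by 1 after a common year.
1785: Jan 1 is Saturday.
1786: Sunday
1787: Monday
1788: Tuesday (leap)
1789: Thursday
1789 begins on a Thursday

1789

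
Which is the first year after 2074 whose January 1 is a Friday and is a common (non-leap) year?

Jan 1 advances by 2 weekdays after a leap year and by 1 after a common year.
2074: Jan 1 is Monday.
2075: Tuesday
2076: Wednesday (leap)
2077: Friday
2077 begins on a Friday and is a common year.

2077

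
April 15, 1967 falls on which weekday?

Saturday

January 1, 1967 is a Sunday.
April 15 is day 105 of the year, i.e. 104 days after Jan 1.
104 mod 7 = 6, so advance 6 weekdays from Sunday: Saturday.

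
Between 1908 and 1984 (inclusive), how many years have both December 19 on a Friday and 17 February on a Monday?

Check each year's weekday for December 19 and 17 February:
  1908: Sat/Mon  1909: Sun/Wed  1910: Mon/Thu  1911: Tue/Fri  1912: Thu/Sat  1913: Fri/Mon ✓  1914: Sat/Tue  1915: Sun/Wed  1916: Tue/Thu  1917: Wed/Sat  1918: Thu/Sun  1919: Fri/Mon ✓  1920: Sun/Tue  1921: Mon/Thu  …(49 more)…  1971: Sun/Wed  1972: Tue/Thu  1973: Wed/Sat  1974: Thu/Sun  1975: Fri/Mon ✓  1976: Sun/Tue  1977: Mon/Thu  1978: Tue/Fri  1979: Wed/Sat  1980: Fri/Sun  1981: Sat/Tue  1982: Sun/Wed  1983: Mon/Thu  1984: Wed/Fri
Both conditions hold in: 1913, 1919, 1930, 1941, 1947, 1958, 1969, 1975 — 8.

8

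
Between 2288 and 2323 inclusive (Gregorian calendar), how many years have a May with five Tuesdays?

May has 31 days; it has five Tuesdays when Tuesday falls among the first (month-length − 28) days — i.e. when May 1 is one of Tuesday/Monday/Sunday.
May 1 by year: 2288:Tue✓ 2289:Wed 2290:Thu 2291:Fri 2292:Sun✓ 2293:Mon✓ 2294:Tue✓ 2295:Wed 2296:Fri 2297:Sat 2298:Sun✓ 2299:Mon✓ 2300:Tue✓ 2301:Wed 2302:Thu …(6 more)… 2309:Sat 2310:Sun✓ 2311:Mon✓ 2312:Wed 2313:Thu 2314:Fri 2315:Sat 2316:Mon✓ 2317:Tue✓ 2318:Wed 2319:Thu 2320:Sat 2321:Sun✓ 2322:Mon✓ 2323:Tue✓
Years with five Tuesdays: 2288, 2292, 2293, 2294, 2298, 2299, 2300, 2304, 2305, 2306, 2310, 2311, 2316, 2317, 2321, 2322, 2323 → 17.

17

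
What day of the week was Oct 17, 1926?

January 1, 1926 is a Friday.
October 17 is day 290 of the year, i.e. 289 days after Jan 1.
289 mod 7 = 2, so advance 2 weekdays from Friday: Sunday.

Sunday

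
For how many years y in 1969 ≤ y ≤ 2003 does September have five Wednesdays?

10

September has 30 days; it has five Wednesdays when Wednesday falls among the first (month-length − 28) days — i.e. when September 1 is one of Wednesday/Tuesday.
September 1 by year: 1969:Mon 1970:Tue✓ 1971:Wed✓ 1972:Fri 1973:Sat 1974:Sun 1975:Mon 1976:Wed✓ 1977:Thu 1978:Fri 1979:Sat 1980:Mon 1981:Tue✓ 1982:Wed✓ 1983:Thu …(5 more)… 1989:Fri 1990:Sat 1991:Sun 1992:Tue✓ 1993:Wed✓ 1994:Thu 1995:Fri 1996:Sun 1997:Mon 1998:Tue✓ 1999:Wed✓ 2000:Fri 2001:Sat 2002:Sun 2003:Mon
Years with five Wednesdays: 1970, 1971, 1976, 1981, 1982, 1987, 1992, 1993, 1998, 1999 → 10.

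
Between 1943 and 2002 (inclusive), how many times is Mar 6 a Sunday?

8

Track Mar 6's weekday year by year (advancing +1, or +2 across a Feb 29):
  1943: Sat  1944: Mon (+2)  1945: Tue (+1)  1946: Wed (+1)  1947: Thu (+1)
  1948: Sat (+2)  1949: Sun (+1) ✓  1950: Mon (+1)  1951: Tue (+1)  1952: Thu (+2)
  1953: Fri (+1)  1954: Sat (+1)  1955: Sun (+1) ✓  1956: Tue (+2)  … (32 more years) …
  1989: Mon (+1)  1990: Tue (+1)  1991: Wed (+1)  1992: Fri (+2)  1993: Sat (+1)
  1994: Sun (+1) ✓  1995: Mon (+1)  1996: Wed (+2)  1997: Thu (+1)  1998: Fri (+1)
  1999: Sat (+1)  2000: Mon (+2)  2001: Tue (+1)  2002: Wed (+1)
Sunday years: 1949, 1955, 1960, 1966, 1977, 1983, 1988, 1994 — 8 in total.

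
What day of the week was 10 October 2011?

Monday

January 1, 2011 is a Saturday.
October 10 is day 283 of the year, i.e. 282 days after Jan 1.
282 mod 7 = 2, so advance 2 weekdays from Saturday: Monday.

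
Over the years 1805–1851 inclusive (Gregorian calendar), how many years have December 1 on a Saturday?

Track December 1's weekday year by year (advancing +1, or +2 across a Feb 29):
  1805: Sun  1806: Mon (+1)  1807: Tue (+1)  1808: Thu (+2)  1809: Fri (+1)
  1810: Sat (+1) ✓  1811: Sun (+1)  1812: Tue (+2)  1813: Wed (+1)  1814: Thu (+1)
  1815: Fri (+1)  1816: Sun (+2)  1817: Mon (+1)  1818: Tue (+1)  … (19 more years) …
  1838: Sat (+1) ✓  1839: Sun (+1)  1840: Tue (+2)  1841: Wed (+1)  1842: Thu (+1)
  1843: Fri (+1)  1844: Sun (+2)  1845: Mon (+1)  1846: Tue (+1)  1847: Wed (+1)
  1848: Fri (+2)  1849: Sat (+1) ✓  1850: Sun (+1)  1851: Mon (+1)
Saturday years: 1810, 1821, 1827, 1832, 1838, 1849 — 6 in total.

6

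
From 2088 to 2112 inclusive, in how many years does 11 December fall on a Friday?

4

Track 11 December's weekday year by year (advancing +1, or +2 across a Feb 29):
  2088: Sat  2089: Sun (+1)  2090: Mon (+1)  2091: Tue (+1)  2092: Thu (+2)
  2093: Fri (+1) ✓  2094: Sat (+1)  2095: Sun (+1)  2096: Tue (+2)  2097: Wed (+1)
  2098: Thu (+1)  2099: Fri (+1) ✓  2100: Sat (+1)  2101: Sun (+1)  2102: Mon (+1)
  2103: Tue (+1)  2104: Thu (+2)  2105: Fri (+1) ✓  2106: Sat (+1)  2107: Sun (+1)
  2108: Tue (+2)  2109: Wed (+1)  2110: Thu (+1)  2111: Fri (+1) ✓  2112: Sun (+2)
Friday years: 2093, 2099, 2105, 2111 — 4 in total.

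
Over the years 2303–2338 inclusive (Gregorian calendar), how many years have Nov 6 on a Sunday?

6

Track Nov 6's weekday year by year (advancing +1, or +2 across a Feb 29):
  2303: Fri  2304: Sun (+2) ✓  2305: Mon (+1)  2306: Tue (+1)  2307: Wed (+1)
  2308: Fri (+2)  2309: Sat (+1)  2310: Sun (+1) ✓  2311: Mon (+1)  2312: Wed (+2)
  2313: Thu (+1)  2314: Fri (+1)  2315: Sat (+1)  2316: Mon (+2)  … (8 more years) …
  2325: Fri (+1)  2326: Sat (+1)  2327: Sun (+1) ✓  2328: Tue (+2)  2329: Wed (+1)
  2330: Thu (+1)  2331: Fri (+1)  2332: Sun (+2) ✓  2333: Mon (+1)  2334: Tue (+1)
  2335: Wed (+1)  2336: Fri (+2)  2337: Sat (+1)  2338: Sun (+1) ✓
Sunday years: 2304, 2310, 2321, 2327, 2332, 2338 — 6 in total.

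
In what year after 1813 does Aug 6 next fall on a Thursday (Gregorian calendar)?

From one year to the next, a fixed date's weekday advances by 1, or by 2 when a Feb 29 lies between the two dates.
1813: August 6 is Friday.
1814: Saturday (+1)
1815: Sunday (+1)
1816: Tuesday (+2)
1817: Wednesday (+1)
1818: Thursday (+1)
Aug 6 falls on a Thursday in 1818.

1818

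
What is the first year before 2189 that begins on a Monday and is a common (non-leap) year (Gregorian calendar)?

2187

Jan 1 advances by 2 weekdays after a leap year and by 1 after a common year.
2189: Jan 1 is Thursday.
2188: Tuesday (leap)
2187: Monday
2187 begins on a Monday and is a common year.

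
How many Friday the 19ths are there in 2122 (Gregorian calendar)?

1

Check the 19th of each month of 2122: Jan 19: Mon, Feb 19: Thu, Mar 19: Thu, Apr 19: Sun, May 19: Tue, Jun 19: Fri, Jul 19: Sun, Aug 19: Wed, Sep 19: Sat, Oct 19: Mon, Nov 19: Thu, Dec 19: Sat.
Friday occurs in June — 1 month.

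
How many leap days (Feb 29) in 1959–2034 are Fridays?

Leap years in 1959–2034: 19 of them.
Feb 29 weekday advances by 5 (mod 7) from one leap year to the next four years later (or differs when a century non-leap intervenes).
Leap-day weekdays: 1960:Mon 1964:Sat 1968:Thu 1972:Tue 1976:Sun 1980:Fri✓ 1984:Wed 1988:Mon 1992:Sat 1996:Thu 2000:Tue 2004:Sun 2008:Fri✓ 2012:Wed 2016:Mon 2020:Sat 2024:Thu 2028:Tue 2032:Sun
Friday: 1980, 2008 → 2.

2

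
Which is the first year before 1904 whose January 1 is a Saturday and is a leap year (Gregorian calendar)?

1876

Jan 1 advances by 2 weekdays after a leap year and by 1 after a common year.
1904: Jan 1 is Friday (leap).
1903: Thursday
1902: Wednesday
1901: Tuesday
1900: Monday
1899: Sunday
1898: Saturday
1897: Friday
1896: Wednesday (leap)
1895: Tuesday
1894: Monday
1893: Sunday
1892: Friday (leap)
1891: Thursday
1890: Wednesday
1889: Tuesday
1888: Sunday (leap)
1887: Saturday
1886: Friday
1885: Thursday
1884: Tuesday (leap)
1883: Monday
1882: Sunday
1881: Saturday
1880: Thursday (leap)
1879: Wednesday
1878: Tuesday
1877: Monday
1876: Saturday (leap)
1876 begins on a Saturday and is a leap year.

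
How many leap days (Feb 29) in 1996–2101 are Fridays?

4

Leap years in 1996–2101: 26 of them.
Feb 29 weekday advances by 5 (mod 7) from one leap year to the next four years later (or differs when a century non-leap intervenes).
Leap-day weekdays: 1996:Thu 2000:Tue 2004:Sun 2008:Fri✓ 2012:Wed 2016:Mon 2020:Sat 2024:Thu 2028:Tue 2032:Sun 2036:Fri✓ 2040:Wed 2044:Mon 2048:Sat 2052:Thu 2056:Tue 2060:Sun 2064:Fri✓ 2068:Wed 2072:Mon 2076:Sat 2080:Thu 2084:Tue 2088:Sun 2092:Fri✓ 2096:Wed
Friday: 2008, 2036, 2064, 2092 → 4.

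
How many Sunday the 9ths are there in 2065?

1

Check the 9th of each month of 2065: Jan 9: Fri, Feb 9: Mon, Mar 9: Mon, Apr 9: Thu, May 9: Sat, Jun 9: Tue, Jul 9: Thu, Aug 9: Sun, Sep 9: Wed, Oct 9: Fri, Nov 9: Mon, Dec 9: Wed.
Sunday occurs in August — 1 month.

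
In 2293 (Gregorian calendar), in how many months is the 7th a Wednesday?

1

Check the 7th of each month of 2293: Jan 7: Sat, Feb 7: Tue, Mar 7: Tue, Apr 7: Fri, May 7: Sun, Jun 7: Wed, Jul 7: Fri, Aug 7: Mon, Sep 7: Thu, Oct 7: Sat, Nov 7: Tue, Dec 7: Thu.
Wednesday occurs in June — 1 month.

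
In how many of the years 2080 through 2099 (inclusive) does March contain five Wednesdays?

March has 31 days; it has five Wednesdays when Wednesday falls among the first (month-length − 28) days — i.e. when March 1 is one of Wednesday/Tuesday/Monday.
March 1 by year: 2080:Fri 2081:Sat 2082:Sun 2083:Mon✓ 2084:Wed✓ 2085:Thu 2086:Fri 2087:Sat 2088:Mon✓ 2089:Tue✓ 2090:Wed✓ 2091:Thu 2092:Sat 2093:Sun 2094:Mon✓ 2095:Tue✓ 2096:Thu 2097:Fri 2098:Sat 2099:Sun
Years with five Wednesdays: 2083, 2084, 2088, 2089, 2090, 2094, 2095 → 7.

7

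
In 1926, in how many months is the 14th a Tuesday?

Check the 14th of each month of 1926: Jan 14: Thu, Feb 14: Sun, Mar 14: Sun, Apr 14: Wed, May 14: Fri, Jun 14: Mon, Jul 14: Wed, Aug 14: Sat, Sep 14: Tue, Oct 14: Thu, Nov 14: Sun, Dec 14: Tue.
Tuesday occurs in September, December — 2 months.

2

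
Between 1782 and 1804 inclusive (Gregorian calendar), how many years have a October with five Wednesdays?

11

October has 31 days; it has five Wednesdays when Wednesday falls among the first (month-length − 28) days — i.e. when October 1 is one of Wednesday/Tuesday/Monday.
October 1 by year: 1782:Tue✓ 1783:Wed✓ 1784:Fri 1785:Sat 1786:Sun 1787:Mon✓ 1788:Wed✓ 1789:Thu 1790:Fri 1791:Sat 1792:Mon✓ 1793:Tue✓ 1794:Wed✓ 1795:Thu 1796:Sat 1797:Sun 1798:Mon✓ 1799:Tue✓ 1800:Wed✓ 1801:Thu 1802:Fri 1803:Sat 1804:Mon✓
Years with five Wednesdays: 1782, 1783, 1787, 1788, 1792, 1793, 1794, 1798, 1799, 1800, 1804 → 11.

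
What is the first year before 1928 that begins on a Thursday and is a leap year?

1920

Jan 1 advances by 2 weekdays after a leap year and by 1 after a common year.
1928: Jan 1 is Sunday (leap).
1927: Saturday
1926: Friday
1925: Thursday
1924: Tuesday (leap)
1923: Monday
1922: Sunday
1921: Saturday
1920: Thursday (leap)
1920 begins on a Thursday and is a leap year.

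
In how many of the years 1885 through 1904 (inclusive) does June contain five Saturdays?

June has 30 days; it has five Saturdays when Saturday falls among the first (month-length − 28) days — i.e. when June 1 is one of Saturday/Friday.
June 1 by year: 1885:Mon 1886:Tue 1887:Wed 1888:Fri✓ 1889:Sat✓ 1890:Sun 1891:Mon 1892:Wed 1893:Thu 1894:Fri✓ 1895:Sat✓ 1896:Mon 1897:Tue 1898:Wed 1899:Thu 1900:Fri✓ 1901:Sat✓ 1902:Sun 1903:Mon 1904:Wed
Years with five Saturdays: 1888, 1889, 1894, 1895, 1900, 1901 → 6.

6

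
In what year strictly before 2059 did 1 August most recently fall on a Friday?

2053

From one year to the next, a fixed date's weekday advances by 1, or by 2 when a Feb 29 lies between the two dates.
2059: August 1 is Friday.
2058: Thursday (−1)
2057: Wednesday (−1)
2056: Tuesday (−1)
2055: Sunday (−2)
2054: Saturday (−1)
2053: Friday (−1)
1 August falls on a Friday in 2053.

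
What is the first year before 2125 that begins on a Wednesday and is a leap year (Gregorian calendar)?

2116

Jan 1 advances by 2 weekdays after a leap year and by 1 after a common year.
2125: Jan 1 is Monday.
2124: Saturday (leap)
2123: Friday
2122: Thursday
2121: Wednesday
2120: Monday (leap)
2119: Sunday
2118: Saturday
2117: Friday
2116: Wednesday (leap)
2116 begins on a Wednesday and is a leap year.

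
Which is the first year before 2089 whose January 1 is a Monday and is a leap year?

2080

Jan 1 advances by 2 weekdays after a leap year and by 1 after a common year.
2089: Jan 1 is Saturday.
2088: Thursday (leap)
2087: Wednesday
2086: Tuesday
2085: Monday
2084: Saturday (leap)
2083: Friday
2082: Thursday
2081: Wednesday
2080: Monday (leap)
2080 begins on a Monday and is a leap year.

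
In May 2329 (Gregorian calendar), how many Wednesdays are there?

5

May 2329 has 31 days and begins on Wednesday.
The first Wednesday is May 1.
Wednesdays fall on 1, 8, 15, 22, 29 — that's 5.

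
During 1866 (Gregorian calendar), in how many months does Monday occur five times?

A month of length L has five Mondays iff its first Monday is on day ≤ L−28 (so day 1–3 in a 31-day month, 1–2 in a 30-day month, day 1 in a leap February).
Checking each month of 1866: Jan starts Mon (31d) ✓; Feb starts Thu (28d); Mar starts Thu (31d); Apr starts Sun (30d) ✓; May starts Tue (31d); Jun starts Fri (30d); Jul starts Sun (31d) ✓; Aug starts Wed (31d); Sep starts Sat (30d); Oct starts Mon (31d) ✓; Nov starts Thu (30d); Dec starts Sat (31d) ✓.
Five-Monday months: January, April, July, October, December → 5.

5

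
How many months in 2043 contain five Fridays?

A month of length L has five Fridays iff its first Friday is on day ≤ L−28 (so day 1–3 in a 31-day month, 1–2 in a 30-day month, day 1 in a leap February).
Checking each month of 2043: Jan starts Thu (31d) ✓; Feb starts Sun (28d); Mar starts Sun (31d); Apr starts Wed (30d); May starts Fri (31d) ✓; Jun starts Mon (30d); Jul starts Wed (31d) ✓; Aug starts Sat (31d); Sep starts Tue (30d); Oct starts Thu (31d) ✓; Nov starts Sun (30d); Dec starts Tue (31d).
Five-Friday months: January, May, July, October → 4.

4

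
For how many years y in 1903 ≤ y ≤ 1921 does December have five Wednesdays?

December has 31 days; it has five Wednesdays when Wednesday falls among the first (month-length − 28) days — i.e. when December 1 is one of Wednesday/Tuesday/Monday.
December 1 by year: 1903:Tue✓ 1904:Thu 1905:Fri 1906:Sat 1907:Sun 1908:Tue✓ 1909:Wed✓ 1910:Thu 1911:Fri 1912:Sun 1913:Mon✓ 1914:Tue✓ 1915:Wed✓ 1916:Fri 1917:Sat 1918:Sun 1919:Mon✓ 1920:Wed✓ 1921:Thu
Years with five Wednesdays: 1903, 1908, 1909, 1913, 1914, 1915, 1919, 1920 → 8.

8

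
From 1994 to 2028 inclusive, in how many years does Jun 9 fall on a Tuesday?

5

Track Jun 9's weekday year by year (advancing +1, or +2 across a Feb 29):
  1994: Thu  1995: Fri (+1)  1996: Sun (+2)  1997: Mon (+1)  1998: Tue (+1) ✓
  1999: Wed (+1)  2000: Fri (+2)  2001: Sat (+1)  2002: Sun (+1)  2003: Mon (+1)
  2004: Wed (+2)  2005: Thu (+1)  2006: Fri (+1)  2007: Sat (+1)  … (7 more years) …
  2015: Tue (+1) ✓  2016: Thu (+2)  2017: Fri (+1)  2018: Sat (+1)  2019: Sun (+1)
  2020: Tue (+2) ✓  2021: Wed (+1)  2022: Thu (+1)  2023: Fri (+1)  2024: Sun (+2)
  2025: Mon (+1)  2026: Tue (+1) ✓  2027: Wed (+1)  2028: Fri (+2)
Tuesday years: 1998, 2009, 2015, 2020, 2026 — 5 in total.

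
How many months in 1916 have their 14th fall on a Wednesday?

1

Check the 14th of each month of 1916: Jan 14: Fri, Feb 14: Mon, Mar 14: Tue, Apr 14: Fri, May 14: Sun, Jun 14: Wed, Jul 14: Fri, Aug 14: Mon, Sep 14: Thu, Oct 14: Sat, Nov 14: Tue, Dec 14: Thu.
Wednesday occurs in June — 1 month.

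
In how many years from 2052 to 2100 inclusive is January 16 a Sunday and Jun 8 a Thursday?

2

Check each year's weekday for January 16 and Jun 8:
  2052: Tue/Sat  2053: Thu/Sun  2054: Fri/Mon  2055: Sat/Tue  2056: Sun/Thu ✓  2057: Tue/Fri  2058: Wed/Sat  2059: Thu/Sun  2060: Fri/Tue  2061: Sun/Wed  2062: Mon/Thu  2063: Tue/Fri  2064: Wed/Sun  2065: Fri/Mon  …(21 more)…  2087: Thu/Sun  2088: Fri/Tue  2089: Sun/Wed  2090: Mon/Thu  2091: Tue/Fri  2092: Wed/Sun  2093: Fri/Mon  2094: Sat/Tue  2095: Sun/Wed  2096: Mon/Fri  2097: Wed/Sat  2098: Thu/Sun  2099: Fri/Mon  2100: Sat/Tue
Both conditions hold in: 2056, 2084 — 2.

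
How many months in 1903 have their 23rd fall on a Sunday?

1

Check the 23rd of each month of 1903: Jan 23: Fri, Feb 23: Mon, Mar 23: Mon, Apr 23: Thu, May 23: Sat, Jun 23: Tue, Jul 23: Thu, Aug 23: Sun, Sep 23: Wed, Oct 23: Fri, Nov 23: Mon, Dec 23: Wed.
Sunday occurs in August — 1 month.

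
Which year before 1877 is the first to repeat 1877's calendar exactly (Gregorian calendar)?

Two years share a calendar iff Jan 1 falls on the same weekday and both are leap or both are common. 1877: Jan 1 is Monday, common year.
1876: Jan 1 Saturday, leap
1875: Jan 1 Friday, common
1874: Jan 1 Thursday, common
1873: Jan 1 Wednesday, common
1872: Jan 1 Monday, leap
1871: Jan 1 Sunday, common
1870: Jan 1 Saturday, common
1869: Jan 1 Friday, common
1868: Jan 1 Wednesday, leap
1867: Jan 1 Tuesday, common
1866: Jan 1 Monday, common
1866 matches on both conditions.

1866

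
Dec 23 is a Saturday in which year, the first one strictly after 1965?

1967

From one year to the next, a fixed date's weekday advances by 1, or by 2 when a Feb 29 lies between the two dates.
1965: December 23 is Thursday.
1966: Friday (+1)
1967: Saturday (+1)
Dec 23 falls on a Saturday in 1967.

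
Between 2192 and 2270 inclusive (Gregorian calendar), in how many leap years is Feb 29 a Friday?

Leap years in 2192–2270: 19 of them.
Feb 29 weekday advances by 5 (mod 7) from one leap year to the next four years later (or differs when a century non-leap intervenes).
Leap-day weekdays: 2192:Wed 2196:Mon 2204:Wed 2208:Mon 2212:Sat 2216:Thu 2220:Tue 2224:Sun 2228:Fri✓ 2232:Wed 2236:Mon 2240:Sat 2244:Thu 2248:Tue 2252:Sun 2256:Fri✓ 2260:Wed 2264:Mon 2268:Sat
Friday: 2228, 2256 → 2.

2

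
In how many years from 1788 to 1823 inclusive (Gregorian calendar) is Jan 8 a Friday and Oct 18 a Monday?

4

Check each year's weekday for Jan 8 and Oct 18:
  1788: Tue/Sat  1789: Thu/Sun  1790: Fri/Mon ✓  1791: Sat/Tue  1792: Sun/Thu  1793: Tue/Fri  1794: Wed/Sat  1795: Thu/Sun  1796: Fri/Tue  1797: Sun/Wed  1798: Mon/Thu  1799: Tue/Fri  1800: Wed/Sat  1801: Thu/Sun  …(8 more)…  1810: Mon/Thu  1811: Tue/Fri  1812: Wed/Sun  1813: Fri/Mon ✓  1814: Sat/Tue  1815: Sun/Wed  1816: Mon/Fri  1817: Wed/Sat  1818: Thu/Sun  1819: Fri/Mon ✓  1820: Sat/Wed  1821: Mon/Thu  1822: Tue/Fri  1823: Wed/Sat
Both conditions hold in: 1790, 1802, 1813, 1819 — 4.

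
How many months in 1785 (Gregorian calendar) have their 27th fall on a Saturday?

1

Check the 27th of each month of 1785: Jan 27: Thu, Feb 27: Sun, Mar 27: Sun, Apr 27: Wed, May 27: Fri, Jun 27: Mon, Jul 27: Wed, Aug 27: Sat, Sep 27: Tue, Oct 27: Thu, Nov 27: Sun, Dec 27: Tue.
Saturday occurs in August — 1 month.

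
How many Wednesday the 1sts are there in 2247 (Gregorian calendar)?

Check the 1st of each month of 2247: Jan 1: Fri, Feb 1: Mon, Mar 1: Mon, Apr 1: Thu, May 1: Sat, Jun 1: Tue, Jul 1: Thu, Aug 1: Sun, Sep 1: Wed, Oct 1: Fri, Nov 1: Mon, Dec 1: Wed.
Wednesday occurs in September, December — 2 months.

2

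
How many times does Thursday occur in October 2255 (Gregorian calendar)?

4

October 2255 has 31 days and begins on Monday.
The first Thursday is October 4.
Thursdays fall on 4, 11, 18, 25 — that's 4.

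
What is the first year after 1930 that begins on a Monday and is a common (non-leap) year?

1934

Jan 1 advances by 2 weekdays after a leap year and by 1 after a common year.
1930: Jan 1 is Wednesday.
1931: Thursday
1932: Friday (leap)
1933: Sunday
1934: Monday
1934 begins on a Monday and is a common year.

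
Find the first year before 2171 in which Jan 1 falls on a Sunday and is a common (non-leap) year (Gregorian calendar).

2169

Jan 1 advances by 2 weekdays after a leap year and by 1 after a common year.
2171: Jan 1 is Tuesday.
2170: Monday
2169: Sunday
2169 begins on a Sunday and is a common year.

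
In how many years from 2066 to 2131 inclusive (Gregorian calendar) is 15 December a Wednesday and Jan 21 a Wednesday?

2

Check each year's weekday for 15 December and Jan 21:
  2066: Wed/Thu  2067: Thu/Fri  2068: Sat/Sat  2069: Sun/Mon  2070: Mon/Tue  2071: Tue/Wed  2072: Thu/Thu  2073: Fri/Sat  2074: Sat/Sun  2075: Sun/Mon  2076: Tue/Tue  2077: Wed/Thu  2078: Thu/Fri  2079: Fri/Sat  …(38 more)…  2118: Thu/Fri  2119: Fri/Sat  2120: Sun/Sun  2121: Mon/Tue  2122: Tue/Wed  2123: Wed/Thu  2124: Fri/Fri  2125: Sat/Sun  2126: Sun/Mon  2127: Mon/Tue  2128: Wed/Wed ✓  2129: Thu/Fri  2130: Fri/Sat  2131: Sat/Sun
Both conditions hold in: 2088, 2128 — 2.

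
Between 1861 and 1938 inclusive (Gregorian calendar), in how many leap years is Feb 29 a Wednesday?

Leap years in 1861–1938: 18 of them.
Feb 29 weekday advances by 5 (mod 7) from one leap year to the next four years later (or differs when a century non-leap intervenes).
Leap-day weekdays: 1864:Mon 1868:Sat 1872:Thu 1876:Tue 1880:Sun 1884:Fri 1888:Wed✓ 1892:Mon 1896:Sat 1904:Mon 1908:Sat 1912:Thu 1916:Tue 1920:Sun 1924:Fri 1928:Wed✓ 1932:Mon 1936:Sat
Wednesday: 1888, 1928 → 2.

2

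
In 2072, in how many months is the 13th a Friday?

Check the 13th of each month of 2072: Jan 13: Wed, Feb 13: Sat, Mar 13: Sun, Apr 13: Wed, May 13: Fri, Jun 13: Mon, Jul 13: Wed, Aug 13: Sat, Sep 13: Tue, Oct 13: Thu, Nov 13: Sun, Dec 13: Tue.
Friday occurs in May — 1 month.

1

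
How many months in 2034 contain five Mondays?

4

A month of length L has five Mondays iff its first Monday is on day ≤ L−28 (so day 1–3 in a 31-day month, 1–2 in a 30-day month, day 1 in a leap February).
Checking each month of 2034: Jan starts Sun (31d) ✓; Feb starts Wed (28d); Mar starts Wed (31d); Apr starts Sat (30d); May starts Mon (31d) ✓; Jun starts Thu (30d); Jul starts Sat (31d) ✓; Aug starts Tue (31d); Sep starts Fri (30d); Oct starts Sun (31d) ✓; Nov starts Wed (30d); Dec starts Fri (31d).
Five-Monday months: January, May, July, October → 4.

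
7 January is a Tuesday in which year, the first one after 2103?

2110

From one year to the next, a fixed date's weekday advances by 1, or by 2 when a Feb 29 lies between the two dates.
2103: January 7 is Sunday.
2104: Monday (+1)
2105: Wednesday (+2)
2106: Thursday (+1)
2107: Friday (+1)
2108: Saturday (+1)
2109: Monday (+2)
2110: Tuesday (+1)
7 January falls on a Tuesday in 2110.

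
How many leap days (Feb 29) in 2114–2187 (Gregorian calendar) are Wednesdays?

2

Leap years in 2114–2187: 18 of them.
Feb 29 weekday advances by 5 (mod 7) from one leap year to the next four years later (or differs when a century non-leap intervenes).
Leap-day weekdays: 2116:Sat 2120:Thu 2124:Tue 2128:Sun 2132:Fri 2136:Wed✓ 2140:Mon 2144:Sat 2148:Thu 2152:Tue 2156:Sun 2160:Fri 2164:Wed✓ 2168:Mon 2172:Sat 2176:Thu 2180:Tue 2184:Sun
Wednesday: 2136, 2164 → 2.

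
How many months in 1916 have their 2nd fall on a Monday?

1

Check the 2nd of each month of 1916: Jan 2: Sun, Feb 2: Wed, Mar 2: Thu, Apr 2: Sun, May 2: Tue, Jun 2: Fri, Jul 2: Sun, Aug 2: Wed, Sep 2: Sat, Oct 2: Mon, Nov 2: Thu, Dec 2: Sat.
Monday occurs in October — 1 month.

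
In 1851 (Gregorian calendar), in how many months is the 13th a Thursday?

Check the 13th of each month of 1851: Jan 13: Mon, Feb 13: Thu, Mar 13: Thu, Apr 13: Sun, May 13: Tue, Jun 13: Fri, Jul 13: Sun, Aug 13: Wed, Sep 13: Sat, Oct 13: Mon, Nov 13: Thu, Dec 13: Sat.
Thursday occurs in February, March, November — 3 months.

3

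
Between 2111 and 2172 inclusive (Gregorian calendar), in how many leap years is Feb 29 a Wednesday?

Leap years in 2111–2172: 16 of them.
Feb 29 weekday advances by 5 (mod 7) from one leap year to the next four years later (or differs when a century non-leap intervenes).
Leap-day weekdays: 2112:Mon 2116:Sat 2120:Thu 2124:Tue 2128:Sun 2132:Fri 2136:Wed✓ 2140:Mon 2144:Sat 2148:Thu 2152:Tue 2156:Sun 2160:Fri 2164:Wed✓ 2168:Mon 2172:Sat
Wednesday: 2136, 2164 → 2.

2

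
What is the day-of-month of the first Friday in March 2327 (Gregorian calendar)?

4

March 1, 2327 is a Tuesday, so the first Friday is the 4th.
The first Friday is 4 + 0 = 4.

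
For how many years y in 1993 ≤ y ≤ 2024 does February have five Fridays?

February has 28 days (29 in leap years); it has five Fridays when Friday falls among the first (month-length − 28) days — i.e. when February 1 is Friday in a leap year (never in a common year).
February 1 by year: 1993:Mon 1994:Tue 1995:Wed 1996:Thu 1997:Sat 1998:Sun 1999:Mon 2000:Tue 2001:Thu 2002:Fri 2003:Sat 2004:Sun 2005:Tue 2006:Wed 2007:Thu 2008:Fri✓ 2009:Sun 2010:Mon 2011:Tue 2012:Wed 2013:Fri 2014:Sat 2015:Sun 2016:Mon 2017:Wed 2018:Thu 2019:Fri 2020:Sat 2021:Mon 2022:Tue 2023:Wed 2024:Thu
Years with five Fridays: 2008 → 1.

1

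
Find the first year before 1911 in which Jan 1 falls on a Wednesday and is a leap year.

Jan 1 advances by 2 weekdays after a leap year and by 1 after a common year.
1911: Jan 1 is Sunday.
1910: Saturday
1909: Friday
1908: Wednesday (leap)
1908 begins on a Wednesday and is a leap year.

1908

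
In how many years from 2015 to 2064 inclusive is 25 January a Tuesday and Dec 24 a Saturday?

5

Check each year's weekday for 25 January and Dec 24:
  2015: Sun/Thu  2016: Mon/Sat  2017: Wed/Sun  2018: Thu/Mon  2019: Fri/Tue  2020: Sat/Thu  2021: Mon/Fri  2022: Tue/Sat ✓  2023: Wed/Sun  2024: Thu/Tue  2025: Sat/Wed  2026: Sun/Thu  2027: Mon/Fri  2028: Tue/Sun  …(22 more)…  2051: Wed/Sun  2052: Thu/Tue  2053: Sat/Wed  2054: Sun/Thu  2055: Mon/Fri  2056: Tue/Sun  2057: Thu/Mon  2058: Fri/Tue  2059: Sat/Wed  2060: Sun/Fri  2061: Tue/Sat ✓  2062: Wed/Sun  2063: Thu/Mon  2064: Fri/Wed
Both conditions hold in: 2022, 2033, 2039, 2050, 2061 — 5.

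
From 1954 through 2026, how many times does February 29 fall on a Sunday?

Leap years in 1954–2026: 18 of them.
Feb 29 weekday advances by 5 (mod 7) from one leap year to the next four years later (or differs when a century non-leap intervenes).
Leap-day weekdays: 1956:Wed 1960:Mon 1964:Sat 1968:Thu 1972:Tue 1976:Sun✓ 1980:Fri 1984:Wed 1988:Mon 1992:Sat 1996:Thu 2000:Tue 2004:Sun✓ 2008:Fri 2012:Wed 2016:Mon 2020:Sat 2024:Thu
Sunday: 1976, 2004 → 2.

2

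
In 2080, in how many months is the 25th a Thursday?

3

Check the 25th of each month of 2080: Jan 25: Thu, Feb 25: Sun, Mar 25: Mon, Apr 25: Thu, May 25: Sat, Jun 25: Tue, Jul 25: Thu, Aug 25: Sun, Sep 25: Wed, Oct 25: Fri, Nov 25: Mon, Dec 25: Wed.
Thursday occurs in January, April, July — 3 months.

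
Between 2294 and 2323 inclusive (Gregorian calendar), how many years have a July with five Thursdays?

July has 31 days; it has five Thursdays when Thursday falls among the first (month-length − 28) days — i.e. when July 1 is one of Thursday/Wednesday/Tuesday.
July 1 by year: 2294:Sun 2295:Mon 2296:Wed✓ 2297:Thu✓ 2298:Fri 2299:Sat 2300:Sun 2301:Mon 2302:Tue✓ 2303:Wed✓ 2304:Fri 2305:Sat 2306:Sun 2307:Mon 2308:Wed✓ 2309:Thu✓ 2310:Fri 2311:Sat 2312:Mon 2313:Tue✓ 2314:Wed✓ 2315:Thu✓ 2316:Sat 2317:Sun 2318:Mon 2319:Tue✓ 2320:Thu✓ 2321:Fri 2322:Sat 2323:Sun
Years with five Thursdays: 2296, 2297, 2302, 2303, 2308, 2309, 2313, 2314, 2315, 2319, 2320 → 11.

11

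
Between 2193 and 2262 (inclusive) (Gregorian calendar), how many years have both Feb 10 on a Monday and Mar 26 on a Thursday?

Check each year's weekday for Feb 10 and Mar 26:
  2193: Sun/Tue  2194: Mon/Wed  2195: Tue/Thu  2196: Wed/Sat  2197: Fri/Sun  2198: Sat/Mon  2199: Sun/Tue  2200: Mon/Wed  2201: Tue/Thu  2202: Wed/Fri  2203: Thu/Sat  2204: Fri/Mon  2205: Sun/Tue  2206: Mon/Wed  …(42 more)…  2249: Sat/Mon  2250: Sun/Tue  2251: Mon/Wed  2252: Tue/Fri  2253: Thu/Sat  2254: Fri/Sun  2255: Sat/Mon  2256: Sun/Wed  2257: Tue/Thu  2258: Wed/Fri  2259: Thu/Sat  2260: Fri/Mon  2261: Sun/Tue  2262: Mon/Wed
Both conditions hold in: 2212, 2240 — 2.

2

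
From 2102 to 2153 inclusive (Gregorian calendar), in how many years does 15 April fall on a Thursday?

Track 15 April's weekday year by year (advancing +1, or +2 across a Feb 29):
  2102: Sat  2103: Sun (+1)  2104: Tue (+2)  2105: Wed (+1)  2106: Thu (+1) ✓
  2107: Fri (+1)  2108: Sun (+2)  2109: Mon (+1)  2110: Tue (+1)  2111: Wed (+1)
  2112: Fri (+2)  2113: Sat (+1)  2114: Sun (+1)  2115: Mon (+1)  … (24 more years) …
  2140: Fri (+2)  2141: Sat (+1)  2142: Sun (+1)  2143: Mon (+1)  2144: Wed (+2)
  2145: Thu (+1) ✓  2146: Fri (+1)  2147: Sat (+1)  2148: Mon (+2)  2149: Tue (+1)
  2150: Wed (+1)  2151: Thu (+1) ✓  2152: Sat (+2)  2153: Sun (+1)
Thursday years: 2106, 2117, 2123, 2128, 2134, 2145, 2151 — 7 in total.

7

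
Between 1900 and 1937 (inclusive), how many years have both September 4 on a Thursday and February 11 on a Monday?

1

Check each year's weekday for September 4 and February 11:
  1900: Tue/Sun  1901: Wed/Mon  1902: Thu/Tue  1903: Fri/Wed  1904: Sun/Thu  1905: Mon/Sat  1906: Tue/Sun  1907: Wed/Mon  1908: Fri/Tue  1909: Sat/Thu  1910: Sun/Fri  1911: Mon/Sat  1912: Wed/Sun  1913: Thu/Tue  …(10 more)…  1924: Thu/Mon ✓  1925: Fri/Wed  1926: Sat/Thu  1927: Sun/Fri  1928: Tue/Sat  1929: Wed/Mon  1930: Thu/Tue  1931: Fri/Wed  1932: Sun/Thu  1933: Mon/Sat  1934: Tue/Sun  1935: Wed/Mon  1936: Fri/Tue  1937: Sat/Thu
Both conditions hold in: 1924 — 1.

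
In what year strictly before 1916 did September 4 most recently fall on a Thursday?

From one year to the next, a fixed date's weekday advances by 1, or by 2 when a Feb 29 lies between the two dates.
1916: September 4 is Monday.
1915: Saturday (−2)
1914: Friday (−1)
1913: Thursday (−1)
September 4 falls on a Thursday in 1913.

1913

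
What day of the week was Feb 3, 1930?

Monday

January 1, 1930 is a Wednesday.
February 3 is day 34 of the year, i.e. 33 days after Jan 1.
33 mod 7 = 5, so advance 5 weekdays from Wednesday: Monday.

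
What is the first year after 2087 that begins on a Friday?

Jan 1 advances by 2 weekdays after a leap year and by 1 after a common year.
2087: Jan 1 is Wednesday.
2088: Thursday (leap)
2089: Saturday
2090: Sunday
2091: Monday
2092: Tuesday (leap)
2093: Thursday
2094: Friday
2094 begins on a Friday

2094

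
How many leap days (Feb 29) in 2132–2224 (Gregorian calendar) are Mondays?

4

Leap years in 2132–2224: 23 of them.
Feb 29 weekday advances by 5 (mod 7) from one leap year to the next four years later (or differs when a century non-leap intervenes).
Leap-day weekdays: 2132:Fri 2136:Wed 2140:Mon✓ 2144:Sat 2148:Thu 2152:Tue 2156:Sun 2160:Fri 2164:Wed 2168:Mon✓ 2172:Sat 2176:Thu 2180:Tue 2184:Sun 2188:Fri 2192:Wed 2196:Mon✓ 2204:Wed 2208:Mon✓ 2212:Sat 2216:Thu 2220:Tue 2224:Sun
Monday: 2140, 2168, 2196, 2208 → 4.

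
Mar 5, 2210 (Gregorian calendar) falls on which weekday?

January 1, 2210 is a Monday.
March 5 is day 64 of the year, i.e. 63 days after Jan 1.
63 mod 7 = 0, so advance 0 weekdays from Monday: Monday.

Monday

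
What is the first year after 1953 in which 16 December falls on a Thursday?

1954

From one year to the next, a fixed date's weekday advances by 1, or by 2 when a Feb 29 lies between the two dates.
1953: December 16 is Wednesday.
1954: Thursday (+1)
16 December falls on a Thursday in 1954.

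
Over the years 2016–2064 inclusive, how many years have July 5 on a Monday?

Track July 5's weekday year by year (advancing +1, or +2 across a Feb 29):
  2016: Tue  2017: Wed (+1)  2018: Thu (+1)  2019: Fri (+1)  2020: Sun (+2)
  2021: Mon (+1) ✓  2022: Tue (+1)  2023: Wed (+1)  2024: Fri (+2)  2025: Sat (+1)
  2026: Sun (+1)  2027: Mon (+1) ✓  2028: Wed (+2)  2029: Thu (+1)  … (21 more years) …
  2051: Wed (+1)  2052: Fri (+2)  2053: Sat (+1)  2054: Sun (+1)  2055: Mon (+1) ✓
  2056: Wed (+2)  2057: Thu (+1)  2058: Fri (+1)  2059: Sat (+1)  2060: Mon (+2) ✓
  2061: Tue (+1)  2062: Wed (+1)  2063: Thu (+1)  2064: Sat (+2)
Monday years: 2021, 2027, 2032, 2038, 2049, 2055, 2060 — 7 in total.

7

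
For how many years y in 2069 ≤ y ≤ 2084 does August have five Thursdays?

7

August has 31 days; it has five Thursdays when Thursday falls among the first (month-length − 28) days — i.e. when August 1 is one of Thursday/Wednesday/Tuesday.
August 1 by year: 2069:Thu✓ 2070:Fri 2071:Sat 2072:Mon 2073:Tue✓ 2074:Wed✓ 2075:Thu✓ 2076:Sat 2077:Sun 2078:Mon 2079:Tue✓ 2080:Thu✓ 2081:Fri 2082:Sat 2083:Sun 2084:Tue✓
Years with five Thursdays: 2069, 2073, 2074, 2075, 2079, 2080, 2084 → 7.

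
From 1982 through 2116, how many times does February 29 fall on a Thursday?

4

Leap years in 1982–2116: 33 of them.
Feb 29 weekday advances by 5 (mod 7) from one leap year to the next four years later (or differs when a century non-leap intervenes).
Leap-day weekdays: 1984:Wed 1988:Mon 1992:Sat 1996:Thu✓ 2000:Tue 2004:Sun 2008:Fri 2012:Wed 2016:Mon 2020:Sat 2024:Thu✓ 2028:Tue 2032:Sun …(7 more)… 2064:Fri 2068:Wed 2072:Mon 2076:Sat 2080:Thu✓ 2084:Tue 2088:Sun 2092:Fri 2096:Wed 2104:Fri 2108:Wed 2112:Mon 2116:Sat
Thursday: 1996, 2024, 2052, 2080 → 4.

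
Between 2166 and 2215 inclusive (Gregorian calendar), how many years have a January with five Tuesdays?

21

January has 31 days; it has five Tuesdays when Tuesday falls among the first (month-length − 28) days — i.e. when January 1 is one of Tuesday/Monday/Sunday.
January 1 by year: 2166:Wed 2167:Thu 2168:Fri 2169:Sun✓ 2170:Mon✓ 2171:Tue✓ 2172:Wed 2173:Fri 2174:Sat 2175:Sun✓ 2176:Mon✓ 2177:Wed 2178:Thu 2179:Fri 2180:Sat …(20 more)… 2201:Thu 2202:Fri 2203:Sat 2204:Sun✓ 2205:Tue✓ 2206:Wed 2207:Thu 2208:Fri 2209:Sun✓ 2210:Mon✓ 2211:Tue✓ 2212:Wed 2213:Fri 2214:Sat 2215:Sun✓
Years with five Tuesdays: 2169, 2170, 2171, 2175, 2176, 2181, 2182, 2186, 2187, 2188, 2192, 2193, 2197, 2198, 2199, 2204, 2205, 2209, 2210, 2211, 2215 → 21.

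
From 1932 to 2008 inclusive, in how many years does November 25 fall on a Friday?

Track November 25's weekday year by year (advancing +1, or +2 across a Feb 29):
  1932: Fri ✓  1933: Sat (+1)  1934: Sun (+1)  1935: Mon (+1)  1936: Wed (+2)
  1937: Thu (+1)  1938: Fri (+1) ✓  1939: Sat (+1)  1940: Mon (+2)  1941: Tue (+1)
  1942: Wed (+1)  1943: Thu (+1)  1944: Sat (+2)  1945: Sun (+1)  … (49 more years) …
  1995: Sat (+1)  1996: Mon (+2)  1997: Tue (+1)  1998: Wed (+1)  1999: Thu (+1)
  2000: Sat (+2)  2001: Sun (+1)  2002: Mon (+1)  2003: Tue (+1)  2004: Thu (+2)
  2005: Fri (+1) ✓  2006: Sat (+1)  2007: Sun (+1)  2008: Tue (+2)
Friday years: 1932, 1938, 1949, 1955, 1960, 1966, 1977, 1983, 1988, 1994, 2005 — 11 in total.

11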